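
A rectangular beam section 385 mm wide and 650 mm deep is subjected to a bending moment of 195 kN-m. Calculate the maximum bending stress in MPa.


I = b * h^3 / 12 = 385 * 650^3 / 12 = 8810885416.67 mm^4
y = h / 2 = 650 / 2 = 325.0 mm
M = 195 kN-m = 195000000.0 N-mm
sigma = M * y / I = 195000000.0 * 325.0 / 8810885416.67
= 7.19 MPa

7.19 MPa


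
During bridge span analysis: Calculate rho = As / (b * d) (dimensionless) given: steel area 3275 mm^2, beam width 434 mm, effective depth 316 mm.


rho = As / (b * d)
= 3275 / (434 * 316)
= 3275 / 137144
= 0.02388 (dimensionless)

0.02388 (dimensionless)


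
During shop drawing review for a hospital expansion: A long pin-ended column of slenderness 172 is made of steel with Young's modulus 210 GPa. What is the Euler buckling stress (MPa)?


sigma_cr = pi^2 * E / lambda^2
= 9.8696 * 210000.0 / 172^2
= 9.8696 * 210000.0 / 29584
= 70.0587 MPa

70.0587 MPa


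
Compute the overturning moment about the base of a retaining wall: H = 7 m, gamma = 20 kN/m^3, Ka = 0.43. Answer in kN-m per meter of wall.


Pa = 0.5 * Ka * gamma * H^2
= 0.5 * 0.43 * 20 * 7^2
= 210.7 kN/m
Arm = H / 3 = 7 / 3 = 2.3333 m
Mo = Pa * arm = Pa * H / 3 = 210.7 * 7 / 3 = 491.6333 kN-m/m

491.6333 kN-m/m


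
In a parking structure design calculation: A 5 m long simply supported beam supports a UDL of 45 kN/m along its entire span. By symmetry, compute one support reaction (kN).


Total load = w * L = 45 * 5 = 225 kN
By symmetry, each reaction R = total / 2 = 225 / 2 = 112.5 kN

112.5 kN


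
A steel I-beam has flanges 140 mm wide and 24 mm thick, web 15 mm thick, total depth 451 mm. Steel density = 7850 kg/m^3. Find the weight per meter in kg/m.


A_flanges = 2 * 140 * 24 = 6720 mm^2
A_web = (451 - 2 * 24) * 15 = 6045 mm^2
A_total = 6720 + 6045 = 12765 mm^2 = 0.012765 m^2
Weight = rho * A = 7850 * 0.012765 = 100.2053 kg/m

100.2053 kg/m


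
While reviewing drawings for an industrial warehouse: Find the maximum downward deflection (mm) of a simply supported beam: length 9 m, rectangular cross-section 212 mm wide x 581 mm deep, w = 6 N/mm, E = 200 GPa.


I = 212 * 581^3 / 12 = 3464838624.33 mm^4
L = 9000.0 mm, w = 6 N/mm, E = 200000.0 MPa
delta = 5 * w * L^4 / (384 * E * I)
= 5 * 6 * 9000.0^4 / (384 * 200000.0 * 3464838624.33)
= 0.7397 mm

0.7397 mm


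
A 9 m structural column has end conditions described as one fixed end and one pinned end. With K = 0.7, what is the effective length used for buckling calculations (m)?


L_eff = K * L
= 0.7 * 9
= 6.3 m

6.3 m


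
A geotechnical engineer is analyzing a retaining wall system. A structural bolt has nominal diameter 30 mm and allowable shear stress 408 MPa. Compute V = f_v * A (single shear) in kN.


A = pi * d^2 / 4 = pi * 30^2 / 4 = 706.8583 mm^2
V = f_v * A / 1000 = 408 * 706.8583 / 1000
= 288.3982 kN

288.3982 kN


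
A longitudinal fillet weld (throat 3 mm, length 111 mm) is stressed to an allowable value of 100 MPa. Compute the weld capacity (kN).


Strength = throat * length * allowable stress
= 3 * 111 * 100 N
= 33300 N
= 33.3 kN

33.3 kN


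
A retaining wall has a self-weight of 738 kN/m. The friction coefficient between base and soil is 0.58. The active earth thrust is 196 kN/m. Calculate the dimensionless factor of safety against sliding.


Resisting force = mu * W = 0.58 * 738 = 428.04 kN/m
FOS = Resisting / Driving = 428.04 / 196
= 2.1839 (dimensionless)

2.1839 (dimensionless)


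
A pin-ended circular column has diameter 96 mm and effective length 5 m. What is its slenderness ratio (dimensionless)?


Radius of gyration r = d / 4 = 96 / 4 = 24.0 mm
L_eff = 5000.0 mm
Slenderness ratio = L / r = 5000.0 / 24.0 = 208.33 (dimensionless)

208.33 (dimensionless)


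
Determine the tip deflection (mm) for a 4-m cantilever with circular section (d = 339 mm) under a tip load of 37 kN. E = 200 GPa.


I = pi * d^4 / 64 = pi * 339^4 / 64 = 648289058.0 mm^4
L = 4000.0 mm, P = 37000.0 N, E = 200000.0 MPa
delta = P * L^3 / (3 * E * I)
= 37000.0 * 4000.0^3 / (3 * 200000.0 * 648289058.0)
= 6.0878 mm

6.0878 mm


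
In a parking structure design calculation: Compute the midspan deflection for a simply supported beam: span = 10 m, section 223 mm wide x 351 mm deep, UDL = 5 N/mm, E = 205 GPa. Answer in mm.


I = 223 * 351^3 / 12 = 803609322.75 mm^4
L = 10000.0 mm, w = 5 N/mm, E = 205000.0 MPa
delta = 5 * w * L^4 / (384 * E * I)
= 5 * 5 * 10000.0^4 / (384 * 205000.0 * 803609322.75)
= 3.9519 mm

3.9519 mm


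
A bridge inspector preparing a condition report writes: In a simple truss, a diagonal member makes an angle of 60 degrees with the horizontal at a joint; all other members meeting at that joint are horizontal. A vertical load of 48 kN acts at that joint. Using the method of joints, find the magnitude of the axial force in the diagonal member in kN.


At the joint, only the diagonal has a vertical component, so vertical equilibrium gives:
F * sin(60) = 48
F = 48 / sin(60)
= 48 / 0.866025
= 55.43 kN

55.43 kN


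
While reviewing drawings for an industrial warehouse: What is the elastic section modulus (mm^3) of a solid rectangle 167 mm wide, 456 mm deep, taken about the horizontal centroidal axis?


S = b * h^2 / 6
= 167 * 456^2 / 6
= 167 * 207936 / 6
= 5787552.0 mm^3

5787552.0 mm^3


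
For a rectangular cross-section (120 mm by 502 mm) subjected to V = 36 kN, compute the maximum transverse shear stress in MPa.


A = b * h = 120 * 502 = 60240 mm^2
V = 36 kN = 36000.0 N
tau_max = 1.5 * V / A = 1.5 * 36000.0 / 60240
= 0.8964 MPa

0.8964 MPa


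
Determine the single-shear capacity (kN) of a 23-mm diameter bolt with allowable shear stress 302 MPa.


A = pi * d^2 / 4 = pi * 23^2 / 4 = 415.4756 mm^2
V = f_v * A / 1000 = 302 * 415.4756 / 1000
= 125.4736 kN

125.4736 kN


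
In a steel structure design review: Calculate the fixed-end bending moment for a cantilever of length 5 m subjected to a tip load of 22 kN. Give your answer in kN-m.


For a cantilever with a point load at the free end:
M_max = P * L = 22 * 5 = 110 kN-m

110 kN-m


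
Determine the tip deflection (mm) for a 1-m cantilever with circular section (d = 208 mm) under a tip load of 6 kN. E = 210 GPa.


I = pi * d^4 / 64 = pi * 208^4 / 64 = 91880476.45 mm^4
L = 1000.0 mm, P = 6000.0 N, E = 210000.0 MPa
delta = P * L^3 / (3 * E * I)
= 6000.0 * 1000.0^3 / (3 * 210000.0 * 91880476.45)
= 0.1037 mm

0.1037 mm


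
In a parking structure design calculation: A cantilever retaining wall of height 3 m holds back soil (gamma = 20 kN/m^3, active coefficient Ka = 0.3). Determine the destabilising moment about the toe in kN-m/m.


Pa = 0.5 * Ka * gamma * H^2
= 0.5 * 0.3 * 20 * 3^2
= 27.0 kN/m
Arm = H / 3 = 3 / 3 = 1.0 m
Mo = Pa * arm = Pa * H / 3 = 27.0 * 3 / 3 = 27.0 kN-m/m

27.0 kN-m/m


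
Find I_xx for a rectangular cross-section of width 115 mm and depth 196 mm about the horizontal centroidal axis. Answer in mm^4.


I = b * h^3 / 12
= 115 * 196^3 / 12
= 115 * 7529536 / 12
= 72158053.33 mm^4

72158053.33 mm^4


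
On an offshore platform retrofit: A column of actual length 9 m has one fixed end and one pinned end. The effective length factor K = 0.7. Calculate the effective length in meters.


L_eff = K * L
= 0.7 * 9
= 6.3 m

6.3 m


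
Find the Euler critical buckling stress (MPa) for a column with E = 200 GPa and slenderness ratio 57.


sigma_cr = pi^2 * E / lambda^2
= 9.8696 * 200000.0 / 57^2
= 9.8696 * 200000.0 / 3249
= 607.5472 MPa

607.5472 MPa


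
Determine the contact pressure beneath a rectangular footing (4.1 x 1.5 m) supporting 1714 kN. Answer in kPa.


A = 4.1 * 1.5 = 6.15 m^2
q = P / A = 1714 / 6.15
= 278.6992 kPa

278.6992 kPa


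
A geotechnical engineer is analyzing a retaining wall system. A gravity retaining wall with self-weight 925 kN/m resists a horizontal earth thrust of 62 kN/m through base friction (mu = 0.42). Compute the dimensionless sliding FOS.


Resisting force = mu * W = 0.42 * 925 = 388.5 kN/m
FOS = Resisting / Driving = 388.5 / 62
= 6.2661 (dimensionless)

6.2661 (dimensionless)


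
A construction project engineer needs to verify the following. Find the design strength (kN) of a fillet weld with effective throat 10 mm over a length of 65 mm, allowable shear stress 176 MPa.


Strength = throat * length * allowable stress
= 10 * 65 * 176 N
= 114400 N
= 114.4 kN

114.4 kN


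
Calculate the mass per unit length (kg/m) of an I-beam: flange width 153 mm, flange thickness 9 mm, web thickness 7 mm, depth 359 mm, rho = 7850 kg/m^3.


A_flanges = 2 * 153 * 9 = 2754 mm^2
A_web = (359 - 2 * 9) * 7 = 2387 mm^2
A_total = 2754 + 2387 = 5141 mm^2 = 0.005141 m^2
Weight = rho * A = 7850 * 0.005141 = 40.3569 kg/m

40.3569 kg/m


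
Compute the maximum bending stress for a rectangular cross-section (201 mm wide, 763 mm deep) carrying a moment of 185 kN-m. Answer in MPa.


I = b * h^3 / 12 = 201 * 763^3 / 12 = 7440265362.25 mm^4
y = h / 2 = 763 / 2 = 381.5 mm
M = 185 kN-m = 185000000.0 N-mm
sigma = M * y / I = 185000000.0 * 381.5 / 7440265362.25
= 9.49 MPa

9.49 MPa


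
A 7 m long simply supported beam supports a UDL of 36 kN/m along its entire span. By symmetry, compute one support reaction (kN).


Total load = w * L = 36 * 7 = 252 kN
By symmetry, each reaction R = total / 2 = 252 / 2 = 126.0 kN

126.0 kN


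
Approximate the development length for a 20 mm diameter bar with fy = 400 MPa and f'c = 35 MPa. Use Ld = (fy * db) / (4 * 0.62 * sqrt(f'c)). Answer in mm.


Ld = (fy * db) / (4 * 0.62 * sqrt(f'c))
= (400 * 20) / (4 * 0.62 * sqrt(35))
= 8000 / 14.6719
= 545.26 mm

545.26 mm


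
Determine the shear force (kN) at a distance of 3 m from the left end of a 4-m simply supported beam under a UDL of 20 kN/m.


R_A = w * L / 2 = 20 * 4 / 2 = 40.0 kN
V(x) = R_A - w * x = 40.0 - 20 * 3
= -20.0 kN

-20.0 kN


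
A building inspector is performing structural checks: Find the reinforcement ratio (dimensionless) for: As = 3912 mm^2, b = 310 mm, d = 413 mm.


rho = As / (b * d)
= 3912 / (310 * 413)
= 3912 / 128030
= 0.030555 (dimensionless)

0.030555 (dimensionless)


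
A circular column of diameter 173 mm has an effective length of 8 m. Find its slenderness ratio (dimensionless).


Radius of gyration r = d / 4 = 173 / 4 = 43.25 mm
L_eff = 8000.0 mm
Slenderness ratio = L / r = 8000.0 / 43.25 = 184.97 (dimensionless)

184.97 (dimensionless)


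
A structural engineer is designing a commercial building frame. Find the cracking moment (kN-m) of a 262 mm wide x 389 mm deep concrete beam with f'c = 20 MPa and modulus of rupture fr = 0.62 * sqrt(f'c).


fr = 0.62 * sqrt(20) = 0.62 * 4.4721 = 2.7727 MPa
I = 262 * 389^3 / 12 = 1285194473.17 mm^4
y_t = 194.5 mm
M_cr = fr * I / y_t = 2.7727 * 1285194473.17 / 194.5 N-mm
= 18.3213 kN-m

18.3213 kN-m


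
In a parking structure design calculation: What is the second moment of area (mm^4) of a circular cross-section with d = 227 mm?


r = d / 2 = 227 / 2 = 113.5 mm
I = pi * r^4 / 4 = pi * 113.5^4 / 4
= 130338682.73 mm^4

130338682.73 mm^4


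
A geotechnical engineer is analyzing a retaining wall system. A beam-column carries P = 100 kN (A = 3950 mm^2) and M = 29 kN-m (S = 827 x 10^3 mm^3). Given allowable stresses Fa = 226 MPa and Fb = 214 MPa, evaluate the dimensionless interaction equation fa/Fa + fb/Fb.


f_a = P / A = 100000.0 / 3950 = 25.3165 MPa
f_b = M / S = 29000000.0 / 827000.0 = 35.0665 MPa
Ratio = f_a / Fa + f_b / Fb
= 25.3165 / 226 + 35.0665 / 214
= 0.2759 (dimensionless)

0.2759 (dimensionless)


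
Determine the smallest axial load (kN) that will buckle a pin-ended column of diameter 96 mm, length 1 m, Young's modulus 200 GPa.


I = pi * d^4 / 64 = 4169220.18 mm^4
L = 1000.0 mm
P_cr = pi^2 * E * I / L^2
= 9.8696 * 200000.0 * 4169220.18 / 1000.0^2
= 8229710.76 N = 8229.7108 kN

8229.7108 kN


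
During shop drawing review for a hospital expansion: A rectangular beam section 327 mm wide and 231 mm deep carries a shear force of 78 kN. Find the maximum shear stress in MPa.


A = b * h = 327 * 231 = 75537 mm^2
V = 78 kN = 78000.0 N
tau_max = 1.5 * V / A = 1.5 * 78000.0 / 75537
= 1.5489 MPa

1.5489 MPa


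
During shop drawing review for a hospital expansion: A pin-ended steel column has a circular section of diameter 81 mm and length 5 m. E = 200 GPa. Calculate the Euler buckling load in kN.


I = pi * d^4 / 64 = 2113050.98 mm^4
L = 5000.0 mm
P_cr = pi^2 * E * I / L^2
= 9.8696 * 200000.0 * 2113050.98 / 5000.0^2
= 166839.82 N = 166.8398 kN

166.8398 kN


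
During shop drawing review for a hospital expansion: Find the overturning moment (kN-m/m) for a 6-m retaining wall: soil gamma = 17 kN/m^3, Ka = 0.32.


Pa = 0.5 * Ka * gamma * H^2
= 0.5 * 0.32 * 17 * 6^2
= 97.92 kN/m
Arm = H / 3 = 6 / 3 = 2.0 m
Mo = Pa * arm = Pa * H / 3 = 97.92 * 6 / 3 = 195.84 kN-m/m

195.84 kN-m/m


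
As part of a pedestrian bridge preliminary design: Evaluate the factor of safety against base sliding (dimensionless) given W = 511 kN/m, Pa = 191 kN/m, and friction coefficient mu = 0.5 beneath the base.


Resisting force = mu * W = 0.5 * 511 = 255.5 kN/m
FOS = Resisting / Driving = 255.5 / 191
= 1.3377 (dimensionless)

1.3377 (dimensionless)


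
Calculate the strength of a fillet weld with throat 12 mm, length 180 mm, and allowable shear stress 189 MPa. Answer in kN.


Strength = throat * length * allowable stress
= 12 * 180 * 189 N
= 408240 N
= 408.24 kN

408.24 kN


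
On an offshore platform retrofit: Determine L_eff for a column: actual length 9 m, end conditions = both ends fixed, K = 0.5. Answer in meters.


L_eff = K * L
= 0.5 * 9
= 4.5 m

4.5 m


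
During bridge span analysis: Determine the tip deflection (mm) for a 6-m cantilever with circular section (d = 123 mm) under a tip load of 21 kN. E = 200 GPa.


I = pi * d^4 / 64 = pi * 123^4 / 64 = 11235446.72 mm^4
L = 6000.0 mm, P = 21000.0 N, E = 200000.0 MPa
delta = P * L^3 / (3 * E * I)
= 21000.0 * 6000.0^3 / (3 * 200000.0 * 11235446.72)
= 672.8704 mm

672.8704 mm


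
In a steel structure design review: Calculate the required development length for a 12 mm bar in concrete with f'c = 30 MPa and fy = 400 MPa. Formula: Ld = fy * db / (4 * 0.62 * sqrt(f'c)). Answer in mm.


Ld = (fy * db) / (4 * 0.62 * sqrt(f'c))
= (400 * 12) / (4 * 0.62 * sqrt(30))
= 4800 / 13.5835
= 353.37 mm

353.37 mm


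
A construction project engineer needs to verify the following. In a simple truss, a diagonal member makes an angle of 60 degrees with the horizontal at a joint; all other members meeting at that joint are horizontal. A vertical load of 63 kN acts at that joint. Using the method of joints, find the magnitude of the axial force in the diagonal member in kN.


At the joint, only the diagonal has a vertical component, so vertical equilibrium gives:
F * sin(60) = 63
F = 63 / sin(60)
= 63 / 0.866025
= 72.75 kN

72.75 kN


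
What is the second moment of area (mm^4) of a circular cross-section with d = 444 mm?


r = d / 2 = 444 / 2 = 222.0 mm
I = pi * r^4 / 4 = pi * 222.0^4 / 4
= 1907663539.08 mm^4

1907663539.08 mm^4


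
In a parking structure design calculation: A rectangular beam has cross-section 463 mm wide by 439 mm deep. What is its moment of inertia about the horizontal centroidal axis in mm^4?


I = b * h^3 / 12
= 463 * 439^3 / 12
= 463 * 84604519 / 12
= 3264324358.08 mm^4

3264324358.08 mm^4


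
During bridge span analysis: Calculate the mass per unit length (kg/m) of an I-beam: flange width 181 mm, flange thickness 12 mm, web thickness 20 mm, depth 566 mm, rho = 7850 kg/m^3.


A_flanges = 2 * 181 * 12 = 4344 mm^2
A_web = (566 - 2 * 12) * 20 = 10840 mm^2
A_total = 4344 + 10840 = 15184 mm^2 = 0.015184 m^2
Weight = rho * A = 7850 * 0.015184 = 119.1944 kg/m

119.1944 kg/m


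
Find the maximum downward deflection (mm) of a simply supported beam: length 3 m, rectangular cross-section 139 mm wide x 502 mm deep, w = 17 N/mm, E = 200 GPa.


I = 139 * 502^3 / 12 = 1465361259.33 mm^4
L = 3000.0 mm, w = 17 N/mm, E = 200000.0 MPa
delta = 5 * w * L^4 / (384 * E * I)
= 5 * 17 * 3000.0^4 / (384 * 200000.0 * 1465361259.33)
= 0.0612 mm

0.0612 mm


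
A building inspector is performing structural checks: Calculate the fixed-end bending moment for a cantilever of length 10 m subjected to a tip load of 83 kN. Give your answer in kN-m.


For a cantilever with a point load at the free end:
M_max = P * L = 83 * 10 = 830 kN-m

830 kN-m


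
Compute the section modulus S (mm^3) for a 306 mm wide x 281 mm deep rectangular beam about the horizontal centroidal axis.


S = b * h^2 / 6
= 306 * 281^2 / 6
= 306 * 78961 / 6
= 4027011.0 mm^3

4027011.0 mm^3


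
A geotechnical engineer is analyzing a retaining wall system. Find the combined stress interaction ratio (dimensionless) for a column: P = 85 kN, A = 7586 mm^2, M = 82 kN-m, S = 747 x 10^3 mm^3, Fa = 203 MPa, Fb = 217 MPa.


f_a = P / A = 85000.0 / 7586 = 11.2049 MPa
f_b = M / S = 82000000.0 / 747000.0 = 109.7724 MPa
Ratio = f_a / Fa + f_b / Fb
= 11.2049 / 203 + 109.7724 / 217
= 0.5611 (dimensionless)

0.5611 (dimensionless)


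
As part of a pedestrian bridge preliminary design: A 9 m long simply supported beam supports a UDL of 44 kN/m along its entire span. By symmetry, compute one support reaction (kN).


Total load = w * L = 44 * 9 = 396 kN
By symmetry, each reaction R = total / 2 = 396 / 2 = 198.0 kN

198.0 kN


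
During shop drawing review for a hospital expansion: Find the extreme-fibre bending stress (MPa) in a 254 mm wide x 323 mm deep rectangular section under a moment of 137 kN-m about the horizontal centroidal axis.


I = b * h^3 / 12 = 254 * 323^3 / 12 = 713279984.83 mm^4
y = h / 2 = 323 / 2 = 161.5 mm
M = 137 kN-m = 137000000.0 N-mm
sigma = M * y / I = 137000000.0 * 161.5 / 713279984.83
= 31.02 MPa

31.02 MPa


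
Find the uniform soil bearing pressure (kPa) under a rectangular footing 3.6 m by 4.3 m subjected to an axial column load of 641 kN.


A = 3.6 * 4.3 = 15.48 m^2
q = P / A = 641 / 15.48
= 41.4083 kPa

41.4083 kPa


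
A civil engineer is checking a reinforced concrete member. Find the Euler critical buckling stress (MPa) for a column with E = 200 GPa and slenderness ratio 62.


sigma_cr = pi^2 * E / lambda^2
= 9.8696 * 200000.0 / 62^2
= 9.8696 * 200000.0 / 3844
= 513.507 MPa

513.507 MPa


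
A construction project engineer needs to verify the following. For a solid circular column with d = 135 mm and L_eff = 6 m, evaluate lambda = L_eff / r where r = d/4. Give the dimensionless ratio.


Radius of gyration r = d / 4 = 135 / 4 = 33.75 mm
L_eff = 6000.0 mm
Slenderness ratio = L / r = 6000.0 / 33.75 = 177.78 (dimensionless)

177.78 (dimensionless)


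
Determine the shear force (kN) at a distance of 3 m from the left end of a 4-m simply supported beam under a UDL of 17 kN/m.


R_A = w * L / 2 = 17 * 4 / 2 = 34.0 kN
V(x) = R_A - w * x = 34.0 - 17 * 3
= -17.0 kN

-17.0 kN


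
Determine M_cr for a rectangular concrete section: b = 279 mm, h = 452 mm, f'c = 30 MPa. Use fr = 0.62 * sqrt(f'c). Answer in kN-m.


fr = 0.62 * sqrt(30) = 0.62 * 5.4772 = 3.3959 MPa
I = 279 * 452^3 / 12 = 2147030736.0 mm^4
y_t = 226.0 mm
M_cr = fr * I / y_t = 3.3959 * 2147030736.0 / 226.0 N-mm
= 32.2613 kN-m

32.2613 kN-m


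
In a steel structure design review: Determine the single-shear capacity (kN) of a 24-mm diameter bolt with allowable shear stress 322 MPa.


A = pi * d^2 / 4 = pi * 24^2 / 4 = 452.3893 mm^2
V = f_v * A / 1000 = 322 * 452.3893 / 1000
= 145.6694 kN

145.6694 kN


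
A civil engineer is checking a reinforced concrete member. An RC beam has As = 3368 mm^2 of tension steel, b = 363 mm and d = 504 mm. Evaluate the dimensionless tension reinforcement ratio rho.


rho = As / (b * d)
= 3368 / (363 * 504)
= 3368 / 182952
= 0.018409 (dimensionless)

0.018409 (dimensionless)


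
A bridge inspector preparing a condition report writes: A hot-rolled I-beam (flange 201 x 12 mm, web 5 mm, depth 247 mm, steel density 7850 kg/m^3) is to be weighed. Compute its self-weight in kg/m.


A_flanges = 2 * 201 * 12 = 4824 mm^2
A_web = (247 - 2 * 12) * 5 = 1115 mm^2
A_total = 4824 + 1115 = 5939 mm^2 = 0.005939 m^2
Weight = rho * A = 7850 * 0.005939 = 46.6212 kg/m

46.6212 kg/m


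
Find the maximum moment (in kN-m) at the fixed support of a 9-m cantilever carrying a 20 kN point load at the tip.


For a cantilever with a point load at the free end:
M_max = P * L = 20 * 9 = 180 kN-m

180 kN-m


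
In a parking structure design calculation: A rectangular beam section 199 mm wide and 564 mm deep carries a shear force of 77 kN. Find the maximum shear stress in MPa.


A = b * h = 199 * 564 = 112236 mm^2
V = 77 kN = 77000.0 N
tau_max = 1.5 * V / A = 1.5 * 77000.0 / 112236
= 1.0291 MPa

1.0291 MPa


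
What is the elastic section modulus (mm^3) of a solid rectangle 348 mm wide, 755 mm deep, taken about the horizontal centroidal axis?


S = b * h^2 / 6
= 348 * 755^2 / 6
= 348 * 570025 / 6
= 33061450.0 mm^3

33061450.0 mm^3


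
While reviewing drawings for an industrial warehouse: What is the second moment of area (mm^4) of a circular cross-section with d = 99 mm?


r = d / 2 = 99 / 2 = 49.5 mm
I = pi * r^4 / 4 = pi * 49.5^4 / 4
= 4715314.64 mm^4

4715314.64 mm^4


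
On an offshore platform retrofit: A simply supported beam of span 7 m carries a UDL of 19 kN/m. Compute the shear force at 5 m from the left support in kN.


R_A = w * L / 2 = 19 * 7 / 2 = 66.5 kN
V(x) = R_A - w * x = 66.5 - 19 * 5
= -28.5 kN

-28.5 kN


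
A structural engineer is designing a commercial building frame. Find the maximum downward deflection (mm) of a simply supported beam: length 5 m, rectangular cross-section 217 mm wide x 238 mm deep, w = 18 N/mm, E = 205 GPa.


I = 217 * 238^3 / 12 = 243786335.33 mm^4
L = 5000.0 mm, w = 18 N/mm, E = 205000.0 MPa
delta = 5 * w * L^4 / (384 * E * I)
= 5 * 18 * 5000.0^4 / (384 * 205000.0 * 243786335.33)
= 2.9311 mm

2.9311 mm


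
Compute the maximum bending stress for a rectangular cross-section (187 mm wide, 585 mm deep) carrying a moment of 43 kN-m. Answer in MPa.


I = b * h^3 / 12 = 187 * 585^3 / 12 = 3119808656.25 mm^4
y = h / 2 = 585 / 2 = 292.5 mm
M = 43 kN-m = 43000000.0 N-mm
sigma = M * y / I = 43000000.0 * 292.5 / 3119808656.25
= 4.03 MPa

4.03 MPa


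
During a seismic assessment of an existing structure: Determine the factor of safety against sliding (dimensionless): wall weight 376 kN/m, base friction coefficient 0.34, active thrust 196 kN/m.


Resisting force = mu * W = 0.34 * 376 = 127.84 kN/m
FOS = Resisting / Driving = 127.84 / 196
= 0.6522 (dimensionless)

0.6522 (dimensionless)


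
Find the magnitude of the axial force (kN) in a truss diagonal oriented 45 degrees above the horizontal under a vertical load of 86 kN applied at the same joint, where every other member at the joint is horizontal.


At the joint, only the diagonal has a vertical component, so vertical equilibrium gives:
F * sin(45) = 86
F = 86 / sin(45)
= 86 / 0.707107
= 121.62 kN

121.62 kN


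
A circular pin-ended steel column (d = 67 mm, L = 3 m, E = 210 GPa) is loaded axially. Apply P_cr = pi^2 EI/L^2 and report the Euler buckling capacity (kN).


I = pi * d^4 / 64 = 989165.84 mm^4
L = 3000.0 mm
P_cr = pi^2 * E * I / L^2
= 9.8696 * 210000.0 * 989165.84 / 3000.0^2
= 227795.76 N = 227.7958 kN

227.7958 kN


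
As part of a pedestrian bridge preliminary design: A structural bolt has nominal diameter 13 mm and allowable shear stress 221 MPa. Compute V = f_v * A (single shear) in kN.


A = pi * d^2 / 4 = pi * 13^2 / 4 = 132.7323 mm^2
V = f_v * A / 1000 = 221 * 132.7323 / 1000
= 29.3338 kN

29.3338 kN


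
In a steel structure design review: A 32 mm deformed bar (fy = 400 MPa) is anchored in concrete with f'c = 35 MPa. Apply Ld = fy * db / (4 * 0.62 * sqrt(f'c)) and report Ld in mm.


Ld = (fy * db) / (4 * 0.62 * sqrt(f'c))
= (400 * 32) / (4 * 0.62 * sqrt(35))
= 12800 / 14.6719
= 872.42 mm

872.42 mm


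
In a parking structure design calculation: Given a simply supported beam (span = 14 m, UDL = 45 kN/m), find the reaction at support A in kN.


Total load = w * L = 45 * 14 = 630 kN
By symmetry, each reaction R = total / 2 = 630 / 2 = 315.0 kN

315.0 kN


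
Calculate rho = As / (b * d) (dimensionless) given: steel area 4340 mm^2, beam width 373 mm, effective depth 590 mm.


rho = As / (b * d)
= 4340 / (373 * 590)
= 4340 / 220070
= 0.019721 (dimensionless)

0.019721 (dimensionless)


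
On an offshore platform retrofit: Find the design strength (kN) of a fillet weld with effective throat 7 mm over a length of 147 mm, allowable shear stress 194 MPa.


Strength = throat * length * allowable stress
= 7 * 147 * 194 N
= 199626 N
= 199.63 kN

199.63 kN


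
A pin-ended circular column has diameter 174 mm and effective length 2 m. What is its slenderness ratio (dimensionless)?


Radius of gyration r = d / 4 = 174 / 4 = 43.5 mm
L_eff = 2000.0 mm
Slenderness ratio = L / r = 2000.0 / 43.5 = 45.98 (dimensionless)

45.98 (dimensionless)


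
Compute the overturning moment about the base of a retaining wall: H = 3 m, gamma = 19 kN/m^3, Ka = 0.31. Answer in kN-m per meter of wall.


Pa = 0.5 * Ka * gamma * H^2
= 0.5 * 0.31 * 19 * 3^2
= 26.505 kN/m
Arm = H / 3 = 3 / 3 = 1.0 m
Mo = Pa * arm = Pa * H / 3 = 26.505 * 3 / 3 = 26.505 kN-m/m

26.505 kN-m/m


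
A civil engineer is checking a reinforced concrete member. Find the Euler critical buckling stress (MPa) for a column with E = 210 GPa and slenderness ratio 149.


sigma_cr = pi^2 * E / lambda^2
= 9.8696 * 210000.0 / 149^2
= 9.8696 * 210000.0 / 22201
= 93.3569 MPa

93.3569 MPa


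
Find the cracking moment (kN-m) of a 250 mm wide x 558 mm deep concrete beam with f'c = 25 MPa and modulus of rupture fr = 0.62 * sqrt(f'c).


fr = 0.62 * sqrt(25) = 0.62 * 5.0 = 3.1 MPa
I = 250 * 558^3 / 12 = 3619606500.0 mm^4
y_t = 279.0 mm
M_cr = fr * I / y_t = 3.1 * 3619606500.0 / 279.0 N-mm
= 40.2178 kN-m

40.2178 kN-m


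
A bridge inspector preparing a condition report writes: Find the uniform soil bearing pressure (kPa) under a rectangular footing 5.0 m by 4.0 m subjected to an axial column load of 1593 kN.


A = 5.0 * 4.0 = 20.0 m^2
q = P / A = 1593 / 20.0
= 79.65 kPa

79.65 kPa


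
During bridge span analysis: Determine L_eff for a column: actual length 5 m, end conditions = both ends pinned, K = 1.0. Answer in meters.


L_eff = K * L
= 1.0 * 5
= 5.0 m

5.0 m


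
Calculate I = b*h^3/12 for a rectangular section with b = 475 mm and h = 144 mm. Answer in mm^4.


I = b * h^3 / 12
= 475 * 144^3 / 12
= 475 * 2985984 / 12
= 118195200.0 mm^4

118195200.0 mm^4


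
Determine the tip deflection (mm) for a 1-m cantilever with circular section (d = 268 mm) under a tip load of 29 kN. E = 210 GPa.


I = pi * d^4 / 64 = pi * 268^4 / 64 = 253226454.78 mm^4
L = 1000.0 mm, P = 29000.0 N, E = 210000.0 MPa
delta = P * L^3 / (3 * E * I)
= 29000.0 * 1000.0^3 / (3 * 210000.0 * 253226454.78)
= 0.1818 mm

0.1818 mm


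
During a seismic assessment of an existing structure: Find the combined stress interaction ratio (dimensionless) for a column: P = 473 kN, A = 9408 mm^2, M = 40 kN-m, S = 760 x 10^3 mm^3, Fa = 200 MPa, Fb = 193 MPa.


f_a = P / A = 473000.0 / 9408 = 50.2764 MPa
f_b = M / S = 40000000.0 / 760000.0 = 52.6316 MPa
Ratio = f_a / Fa + f_b / Fb
= 50.2764 / 200 + 52.6316 / 193
= 0.5241 (dimensionless)

0.5241 (dimensionless)


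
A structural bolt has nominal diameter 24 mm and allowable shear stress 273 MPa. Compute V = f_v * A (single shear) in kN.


A = pi * d^2 / 4 = pi * 24^2 / 4 = 452.3893 mm^2
V = f_v * A / 1000 = 273 * 452.3893 / 1000
= 123.5023 kN

123.5023 kN


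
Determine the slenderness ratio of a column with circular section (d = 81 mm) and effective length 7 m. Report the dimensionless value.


Radius of gyration r = d / 4 = 81 / 4 = 20.25 mm
L_eff = 7000.0 mm
Slenderness ratio = L / r = 7000.0 / 20.25 = 345.68 (dimensionless)

345.68 (dimensionless)


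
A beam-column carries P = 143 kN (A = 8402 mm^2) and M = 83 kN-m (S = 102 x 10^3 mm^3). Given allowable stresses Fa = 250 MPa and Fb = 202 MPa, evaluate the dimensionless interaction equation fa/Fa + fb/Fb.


f_a = P / A = 143000.0 / 8402 = 17.0198 MPa
f_b = M / S = 83000000.0 / 102000.0 = 813.7255 MPa
Ratio = f_a / Fa + f_b / Fb
= 17.0198 / 250 + 813.7255 / 202
= 4.0964 (dimensionless)

4.0964 (dimensionless)


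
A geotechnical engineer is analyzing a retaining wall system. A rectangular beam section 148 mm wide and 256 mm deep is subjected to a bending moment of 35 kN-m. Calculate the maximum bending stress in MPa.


I = b * h^3 / 12 = 148 * 256^3 / 12 = 206918997.33 mm^4
y = h / 2 = 256 / 2 = 128.0 mm
M = 35 kN-m = 35000000.0 N-mm
sigma = M * y / I = 35000000.0 * 128.0 / 206918997.33
= 21.65 MPa

21.65 MPa


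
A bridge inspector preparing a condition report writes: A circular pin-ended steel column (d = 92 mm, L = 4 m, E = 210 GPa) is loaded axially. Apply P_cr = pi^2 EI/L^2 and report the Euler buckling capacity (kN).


I = pi * d^4 / 64 = 3516585.72 mm^4
L = 4000.0 mm
P_cr = pi^2 * E * I / L^2
= 9.8696 * 210000.0 * 3516585.72 / 4000.0^2
= 455533.44 N = 455.5334 kN

455.5334 kN


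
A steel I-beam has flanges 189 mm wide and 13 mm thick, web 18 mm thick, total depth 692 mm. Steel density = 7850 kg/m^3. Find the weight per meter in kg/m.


A_flanges = 2 * 189 * 13 = 4914 mm^2
A_web = (692 - 2 * 13) * 18 = 11988 mm^2
A_total = 4914 + 11988 = 16902 mm^2 = 0.016902 m^2
Weight = rho * A = 7850 * 0.016902 = 132.6807 kg/m

132.6807 kg/m


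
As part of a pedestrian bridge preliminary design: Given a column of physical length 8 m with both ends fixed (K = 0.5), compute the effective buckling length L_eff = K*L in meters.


L_eff = K * L
= 0.5 * 8
= 4.0 m

4.0 m


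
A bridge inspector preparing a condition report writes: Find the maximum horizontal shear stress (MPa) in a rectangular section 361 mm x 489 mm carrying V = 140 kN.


A = b * h = 361 * 489 = 176529 mm^2
V = 140 kN = 140000.0 N
tau_max = 1.5 * V / A = 1.5 * 140000.0 / 176529
= 1.1896 MPa

1.1896 MPa


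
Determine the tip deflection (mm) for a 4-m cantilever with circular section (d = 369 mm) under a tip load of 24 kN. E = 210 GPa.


I = pi * d^4 / 64 = pi * 369^4 / 64 = 910071184.05 mm^4
L = 4000.0 mm, P = 24000.0 N, E = 210000.0 MPa
delta = P * L^3 / (3 * E * I)
= 24000.0 * 4000.0^3 / (3 * 210000.0 * 910071184.05)
= 2.679 mm

2.679 mm


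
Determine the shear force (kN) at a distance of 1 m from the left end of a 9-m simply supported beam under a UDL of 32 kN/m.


R_A = w * L / 2 = 32 * 9 / 2 = 144.0 kN
V(x) = R_A - w * x = 144.0 - 32 * 1
= 112.0 kN

112.0 kN


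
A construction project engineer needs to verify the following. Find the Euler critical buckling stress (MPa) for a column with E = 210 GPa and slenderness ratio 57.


sigma_cr = pi^2 * E / lambda^2
= 9.8696 * 210000.0 / 57^2
= 9.8696 * 210000.0 / 3249
= 637.9246 MPa

637.9246 MPa


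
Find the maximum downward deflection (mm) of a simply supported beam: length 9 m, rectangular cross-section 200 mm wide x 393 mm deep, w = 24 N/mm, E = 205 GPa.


I = 200 * 393^3 / 12 = 1011640950.0 mm^4
L = 9000.0 mm, w = 24 N/mm, E = 205000.0 MPa
delta = 5 * w * L^4 / (384 * E * I)
= 5 * 24 * 9000.0^4 / (384 * 205000.0 * 1011640950.0)
= 9.8864 mm

9.8864 mm


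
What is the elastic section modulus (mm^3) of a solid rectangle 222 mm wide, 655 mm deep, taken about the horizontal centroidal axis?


S = b * h^2 / 6
= 222 * 655^2 / 6
= 222 * 429025 / 6
= 15873925.0 mm^3

15873925.0 mm^3


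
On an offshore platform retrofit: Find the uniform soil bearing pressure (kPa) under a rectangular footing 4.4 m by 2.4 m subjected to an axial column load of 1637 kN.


A = 4.4 * 2.4 = 10.56 m^2
q = P / A = 1637 / 10.56
= 155.0189 kPa

155.0189 kPa


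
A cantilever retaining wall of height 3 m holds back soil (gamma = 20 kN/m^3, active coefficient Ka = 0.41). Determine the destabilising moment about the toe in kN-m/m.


Pa = 0.5 * Ka * gamma * H^2
= 0.5 * 0.41 * 20 * 3^2
= 36.9 kN/m
Arm = H / 3 = 3 / 3 = 1.0 m
Mo = Pa * arm = Pa * H / 3 = 36.9 * 3 / 3 = 36.9 kN-m/m

36.9 kN-m/m


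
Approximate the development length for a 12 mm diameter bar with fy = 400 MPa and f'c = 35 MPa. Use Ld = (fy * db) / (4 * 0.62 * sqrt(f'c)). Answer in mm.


Ld = (fy * db) / (4 * 0.62 * sqrt(f'c))
= (400 * 12) / (4 * 0.62 * sqrt(35))
= 4800 / 14.6719
= 327.16 mm

327.16 mm


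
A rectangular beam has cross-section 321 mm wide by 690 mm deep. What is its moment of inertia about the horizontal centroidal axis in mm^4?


I = b * h^3 / 12
= 321 * 690^3 / 12
= 321 * 328509000 / 12
= 8787615750.0 mm^4

8787615750.0 mm^4


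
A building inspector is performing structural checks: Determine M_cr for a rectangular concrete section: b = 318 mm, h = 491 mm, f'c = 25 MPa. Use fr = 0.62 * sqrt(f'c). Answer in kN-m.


fr = 0.62 * sqrt(25) = 0.62 * 5.0 = 3.1 MPa
I = 318 * 491^3 / 12 = 3136825431.5 mm^4
y_t = 245.5 mm
M_cr = fr * I / y_t = 3.1 * 3136825431.5 / 245.5 N-mm
= 39.6096 kN-m

39.6096 kN-m


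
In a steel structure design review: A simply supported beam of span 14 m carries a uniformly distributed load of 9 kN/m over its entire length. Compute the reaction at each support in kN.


Total load = w * L = 9 * 14 = 126 kN
By symmetry, each reaction R = total / 2 = 126 / 2 = 63.0 kN

63.0 kN


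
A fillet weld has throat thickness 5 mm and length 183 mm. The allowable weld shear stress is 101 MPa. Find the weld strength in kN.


Strength = throat * length * allowable stress
= 5 * 183 * 101 N
= 92415 N
= 92.42 kN

92.42 kN


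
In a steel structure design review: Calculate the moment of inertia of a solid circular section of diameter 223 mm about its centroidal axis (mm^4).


r = d / 2 = 223 / 2 = 111.5 mm
I = pi * r^4 / 4 = pi * 111.5^4 / 4
= 121391799.92 mm^4

121391799.92 mm^4


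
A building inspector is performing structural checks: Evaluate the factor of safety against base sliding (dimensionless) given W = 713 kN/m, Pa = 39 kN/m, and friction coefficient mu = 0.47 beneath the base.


Resisting force = mu * W = 0.47 * 713 = 335.11 kN/m
FOS = Resisting / Driving = 335.11 / 39
= 8.5926 (dimensionless)

8.5926 (dimensionless)


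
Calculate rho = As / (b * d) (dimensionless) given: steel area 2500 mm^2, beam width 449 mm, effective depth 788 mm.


rho = As / (b * d)
= 2500 / (449 * 788)
= 2500 / 353812
= 0.007066 (dimensionless)

0.007066 (dimensionless)


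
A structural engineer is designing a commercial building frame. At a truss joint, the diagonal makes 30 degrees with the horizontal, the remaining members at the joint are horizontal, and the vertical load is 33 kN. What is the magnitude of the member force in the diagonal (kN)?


At the joint, only the diagonal has a vertical component, so vertical equilibrium gives:
F * sin(30) = 33
F = 33 / sin(30)
= 33 / 0.5
= 66.0 kN

66.0 kN


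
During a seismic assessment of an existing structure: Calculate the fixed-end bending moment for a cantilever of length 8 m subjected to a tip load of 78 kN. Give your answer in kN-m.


For a cantilever with a point load at the free end:
M_max = P * L = 78 * 8 = 624 kN-m

624 kN-m


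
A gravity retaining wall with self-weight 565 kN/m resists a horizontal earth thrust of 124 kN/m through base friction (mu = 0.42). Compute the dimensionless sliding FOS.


Resisting force = mu * W = 0.42 * 565 = 237.3 kN/m
FOS = Resisting / Driving = 237.3 / 124
= 1.9137 (dimensionless)

1.9137 (dimensionless)


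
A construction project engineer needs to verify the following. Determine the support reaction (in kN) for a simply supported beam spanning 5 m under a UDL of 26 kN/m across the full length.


Total load = w * L = 26 * 5 = 130 kN
By symmetry, each reaction R = total / 2 = 130 / 2 = 65.0 kN

65.0 kN


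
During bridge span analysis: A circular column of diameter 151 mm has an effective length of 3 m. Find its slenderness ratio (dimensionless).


Radius of gyration r = d / 4 = 151 / 4 = 37.75 mm
L_eff = 3000.0 mm
Slenderness ratio = L / r = 3000.0 / 37.75 = 79.47 (dimensionless)

79.47 (dimensionless)


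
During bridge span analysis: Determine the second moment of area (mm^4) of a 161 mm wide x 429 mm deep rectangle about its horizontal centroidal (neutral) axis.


I = b * h^3 / 12
= 161 * 429^3 / 12
= 161 * 78953589 / 12
= 1059293985.75 mm^4

1059293985.75 mm^4


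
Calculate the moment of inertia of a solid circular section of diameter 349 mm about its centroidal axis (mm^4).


r = d / 2 = 349 / 2 = 174.5 mm
I = pi * r^4 / 4 = pi * 174.5^4 / 4
= 728235098.33 mm^4

728235098.33 mm^4


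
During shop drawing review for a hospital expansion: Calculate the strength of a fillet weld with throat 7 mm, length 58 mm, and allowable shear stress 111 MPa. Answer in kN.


Strength = throat * length * allowable stress
= 7 * 58 * 111 N
= 45066 N
= 45.07 kN

45.07 kN


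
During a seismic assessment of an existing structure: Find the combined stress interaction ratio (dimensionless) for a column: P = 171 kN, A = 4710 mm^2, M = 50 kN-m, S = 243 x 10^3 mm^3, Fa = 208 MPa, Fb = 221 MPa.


f_a = P / A = 171000.0 / 4710 = 36.3057 MPa
f_b = M / S = 50000000.0 / 243000.0 = 205.7613 MPa
Ratio = f_a / Fa + f_b / Fb
= 36.3057 / 208 + 205.7613 / 221
= 1.1056 (dimensionless)

1.1056 (dimensionless)


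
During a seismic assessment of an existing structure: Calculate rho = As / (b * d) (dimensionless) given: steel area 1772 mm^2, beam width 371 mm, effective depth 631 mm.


rho = As / (b * d)
= 1772 / (371 * 631)
= 1772 / 234101
= 0.007569 (dimensionless)

0.007569 (dimensionless)


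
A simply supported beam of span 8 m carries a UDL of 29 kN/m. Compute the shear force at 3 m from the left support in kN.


R_A = w * L / 2 = 29 * 8 / 2 = 116.0 kN
V(x) = R_A - w * x = 116.0 - 29 * 3
= 29.0 kN

29.0 kN


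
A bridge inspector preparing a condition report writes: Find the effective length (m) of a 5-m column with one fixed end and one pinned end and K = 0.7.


L_eff = K * L
= 0.7 * 5
= 3.5 m

3.5 m


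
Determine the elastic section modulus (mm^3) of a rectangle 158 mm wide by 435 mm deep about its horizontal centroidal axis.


S = b * h^2 / 6
= 158 * 435^2 / 6
= 158 * 189225 / 6
= 4982925.0 mm^3

4982925.0 mm^3


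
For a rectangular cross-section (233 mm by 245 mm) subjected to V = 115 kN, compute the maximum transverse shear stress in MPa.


A = b * h = 233 * 245 = 57085 mm^2
V = 115 kN = 115000.0 N
tau_max = 1.5 * V / A = 1.5 * 115000.0 / 57085
= 3.0218 MPa

3.0218 MPa


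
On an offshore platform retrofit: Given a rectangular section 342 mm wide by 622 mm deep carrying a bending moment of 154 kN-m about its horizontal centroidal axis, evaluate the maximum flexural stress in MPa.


I = b * h^3 / 12 = 342 * 622^3 / 12 = 6858292668.0 mm^4
y = h / 2 = 622 / 2 = 311.0 mm
M = 154 kN-m = 154000000.0 N-mm
sigma = M * y / I = 154000000.0 * 311.0 / 6858292668.0
= 6.98 MPa

6.98 MPa


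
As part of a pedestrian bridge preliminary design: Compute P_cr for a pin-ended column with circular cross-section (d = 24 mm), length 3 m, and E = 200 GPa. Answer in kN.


I = pi * d^4 / 64 = 16286.02 mm^4
L = 3000.0 mm
P_cr = pi^2 * E * I / L^2
= 9.8696 * 200000.0 * 16286.02 / 3000.0^2
= 3571.92 N = 3.5719 kN

3.5719 kN


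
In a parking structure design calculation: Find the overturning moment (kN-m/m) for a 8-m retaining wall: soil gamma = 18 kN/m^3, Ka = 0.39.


Pa = 0.5 * Ka * gamma * H^2
= 0.5 * 0.39 * 18 * 8^2
= 224.64 kN/m
Arm = H / 3 = 8 / 3 = 2.6667 m
Mo = Pa * arm = Pa * H / 3 = 224.64 * 8 / 3 = 599.04 kN-m/m

599.04 kN-m/m


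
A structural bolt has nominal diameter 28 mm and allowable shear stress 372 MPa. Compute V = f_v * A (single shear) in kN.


A = pi * d^2 / 4 = pi * 28^2 / 4 = 615.7522 mm^2
V = f_v * A / 1000 = 372 * 615.7522 / 1000
= 229.0598 kN

229.0598 kN
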